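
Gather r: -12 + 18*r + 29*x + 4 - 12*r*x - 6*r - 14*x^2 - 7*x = r*(12 - 12*x) - 14*x^2 + 22*x - 8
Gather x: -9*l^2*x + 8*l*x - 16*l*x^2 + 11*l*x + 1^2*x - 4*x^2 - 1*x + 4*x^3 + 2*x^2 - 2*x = 4*x^3 + x^2*(-16*l - 2) + x*(-9*l^2 + 19*l - 2)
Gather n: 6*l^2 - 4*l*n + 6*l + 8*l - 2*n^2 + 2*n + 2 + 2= 6*l^2 + 14*l - 2*n^2 + n*(2 - 4*l) + 4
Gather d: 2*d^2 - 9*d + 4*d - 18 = 2*d^2 - 5*d - 18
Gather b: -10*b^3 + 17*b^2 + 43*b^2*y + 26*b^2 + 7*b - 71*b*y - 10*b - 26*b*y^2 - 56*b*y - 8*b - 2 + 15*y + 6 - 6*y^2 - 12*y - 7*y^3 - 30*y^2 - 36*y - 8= -10*b^3 + b^2*(43*y + 43) + b*(-26*y^2 - 127*y - 11) - 7*y^3 - 36*y^2 - 33*y - 4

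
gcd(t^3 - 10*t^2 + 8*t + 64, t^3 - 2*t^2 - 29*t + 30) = 1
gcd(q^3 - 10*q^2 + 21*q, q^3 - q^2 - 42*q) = q^2 - 7*q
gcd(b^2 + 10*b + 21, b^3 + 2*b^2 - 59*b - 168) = b^2 + 10*b + 21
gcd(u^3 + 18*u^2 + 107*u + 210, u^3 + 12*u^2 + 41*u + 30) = u^2 + 11*u + 30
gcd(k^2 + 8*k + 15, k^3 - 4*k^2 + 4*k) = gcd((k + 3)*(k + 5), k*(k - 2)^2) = 1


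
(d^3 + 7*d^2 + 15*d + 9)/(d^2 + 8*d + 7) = (d^2 + 6*d + 9)/(d + 7)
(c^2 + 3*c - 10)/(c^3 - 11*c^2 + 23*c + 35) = (c^2 + 3*c - 10)/(c^3 - 11*c^2 + 23*c + 35)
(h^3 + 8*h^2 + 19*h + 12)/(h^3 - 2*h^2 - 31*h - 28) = (h + 3)/(h - 7)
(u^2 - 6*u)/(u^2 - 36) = u/(u + 6)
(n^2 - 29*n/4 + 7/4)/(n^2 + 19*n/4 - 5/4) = (n - 7)/(n + 5)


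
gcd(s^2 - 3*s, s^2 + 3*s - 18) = s - 3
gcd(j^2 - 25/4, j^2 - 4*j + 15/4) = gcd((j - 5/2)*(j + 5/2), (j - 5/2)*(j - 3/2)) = j - 5/2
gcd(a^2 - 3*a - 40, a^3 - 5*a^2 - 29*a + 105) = a + 5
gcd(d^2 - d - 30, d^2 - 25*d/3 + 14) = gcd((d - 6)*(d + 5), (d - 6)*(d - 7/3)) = d - 6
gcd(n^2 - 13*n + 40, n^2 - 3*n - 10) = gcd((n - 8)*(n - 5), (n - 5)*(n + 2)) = n - 5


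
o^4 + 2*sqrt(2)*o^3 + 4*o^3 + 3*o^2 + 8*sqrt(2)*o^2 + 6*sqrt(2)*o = o*(o + 1)*(o + 3)*(o + 2*sqrt(2))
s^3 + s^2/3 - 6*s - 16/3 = (s - 8/3)*(s + 1)*(s + 2)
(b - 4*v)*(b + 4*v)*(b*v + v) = b^3*v + b^2*v - 16*b*v^3 - 16*v^3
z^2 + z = z*(z + 1)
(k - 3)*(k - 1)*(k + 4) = k^3 - 13*k + 12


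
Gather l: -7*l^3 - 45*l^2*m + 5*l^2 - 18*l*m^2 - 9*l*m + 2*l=-7*l^3 + l^2*(5 - 45*m) + l*(-18*m^2 - 9*m + 2)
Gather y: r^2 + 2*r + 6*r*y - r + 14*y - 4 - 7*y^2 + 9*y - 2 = r^2 + r - 7*y^2 + y*(6*r + 23) - 6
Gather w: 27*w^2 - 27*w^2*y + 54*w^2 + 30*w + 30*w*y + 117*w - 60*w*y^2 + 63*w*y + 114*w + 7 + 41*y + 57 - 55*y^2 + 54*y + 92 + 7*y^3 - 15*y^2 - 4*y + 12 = w^2*(81 - 27*y) + w*(-60*y^2 + 93*y + 261) + 7*y^3 - 70*y^2 + 91*y + 168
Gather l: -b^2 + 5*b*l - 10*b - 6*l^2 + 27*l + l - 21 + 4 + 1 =-b^2 - 10*b - 6*l^2 + l*(5*b + 28) - 16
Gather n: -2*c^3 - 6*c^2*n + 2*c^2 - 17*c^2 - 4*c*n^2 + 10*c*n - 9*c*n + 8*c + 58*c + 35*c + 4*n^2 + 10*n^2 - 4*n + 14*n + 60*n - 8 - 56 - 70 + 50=-2*c^3 - 15*c^2 + 101*c + n^2*(14 - 4*c) + n*(-6*c^2 + c + 70) - 84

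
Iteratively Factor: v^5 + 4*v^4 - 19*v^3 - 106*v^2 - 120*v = (v + 4)*(v^4 - 19*v^2 - 30*v) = (v + 3)*(v + 4)*(v^3 - 3*v^2 - 10*v) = v*(v + 3)*(v + 4)*(v^2 - 3*v - 10) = v*(v + 2)*(v + 3)*(v + 4)*(v - 5)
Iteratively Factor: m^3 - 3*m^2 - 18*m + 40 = (m - 2)*(m^2 - m - 20) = (m - 5)*(m - 2)*(m + 4)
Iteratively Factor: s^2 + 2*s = (s + 2)*(s)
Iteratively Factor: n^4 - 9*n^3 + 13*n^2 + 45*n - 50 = (n - 5)*(n^3 - 4*n^2 - 7*n + 10) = (n - 5)*(n - 1)*(n^2 - 3*n - 10) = (n - 5)*(n - 1)*(n + 2)*(n - 5)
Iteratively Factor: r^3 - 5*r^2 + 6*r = (r)*(r^2 - 5*r + 6) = r*(r - 2)*(r - 3)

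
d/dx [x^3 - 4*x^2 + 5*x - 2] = 3*x^2 - 8*x + 5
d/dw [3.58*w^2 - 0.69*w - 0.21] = 7.16*w - 0.69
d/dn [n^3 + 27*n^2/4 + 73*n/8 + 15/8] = 3*n^2 + 27*n/2 + 73/8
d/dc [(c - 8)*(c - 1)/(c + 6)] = (c^2 + 12*c - 62)/(c^2 + 12*c + 36)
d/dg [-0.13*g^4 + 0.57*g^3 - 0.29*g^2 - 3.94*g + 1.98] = -0.52*g^3 + 1.71*g^2 - 0.58*g - 3.94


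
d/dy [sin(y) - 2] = cos(y)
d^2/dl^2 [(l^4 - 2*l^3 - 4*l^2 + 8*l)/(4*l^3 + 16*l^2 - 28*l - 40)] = 3*(9*l^3 + 30*l^2 + 45*l + 40)/(2*(l^6 + 18*l^5 + 123*l^4 + 396*l^3 + 615*l^2 + 450*l + 125))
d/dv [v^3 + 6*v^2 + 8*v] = 3*v^2 + 12*v + 8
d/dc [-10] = 0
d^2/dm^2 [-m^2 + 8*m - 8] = -2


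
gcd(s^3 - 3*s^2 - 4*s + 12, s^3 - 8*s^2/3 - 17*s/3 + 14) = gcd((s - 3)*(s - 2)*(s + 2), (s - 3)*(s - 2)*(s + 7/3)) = s^2 - 5*s + 6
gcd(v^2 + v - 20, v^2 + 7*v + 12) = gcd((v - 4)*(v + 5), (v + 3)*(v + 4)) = 1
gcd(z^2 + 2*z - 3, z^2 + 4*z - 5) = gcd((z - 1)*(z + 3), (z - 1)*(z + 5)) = z - 1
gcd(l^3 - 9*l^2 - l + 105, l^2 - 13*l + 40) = l - 5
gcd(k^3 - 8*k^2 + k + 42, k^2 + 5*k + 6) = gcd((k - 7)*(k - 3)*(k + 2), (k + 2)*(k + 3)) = k + 2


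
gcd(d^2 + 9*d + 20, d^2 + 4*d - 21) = 1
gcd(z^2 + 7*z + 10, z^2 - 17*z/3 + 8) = 1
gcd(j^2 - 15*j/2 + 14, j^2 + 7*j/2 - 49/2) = j - 7/2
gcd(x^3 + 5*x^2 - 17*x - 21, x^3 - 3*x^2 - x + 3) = x^2 - 2*x - 3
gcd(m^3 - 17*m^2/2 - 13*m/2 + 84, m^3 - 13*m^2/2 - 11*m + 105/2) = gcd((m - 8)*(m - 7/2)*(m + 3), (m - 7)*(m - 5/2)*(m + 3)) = m + 3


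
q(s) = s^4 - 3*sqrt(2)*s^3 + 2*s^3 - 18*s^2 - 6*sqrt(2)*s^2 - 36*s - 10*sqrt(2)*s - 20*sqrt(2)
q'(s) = 4*s^3 - 9*sqrt(2)*s^2 + 6*s^2 - 36*s - 12*sqrt(2)*s - 36 - 10*sqrt(2)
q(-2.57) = 7.34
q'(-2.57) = -26.34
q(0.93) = -98.88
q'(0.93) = -102.01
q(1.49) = -164.29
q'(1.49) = -130.77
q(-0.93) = -2.01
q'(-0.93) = -9.92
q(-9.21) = 7134.08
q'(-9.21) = -3257.89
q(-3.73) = 100.21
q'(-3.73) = -153.75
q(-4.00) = 148.05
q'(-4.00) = -201.91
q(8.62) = 1656.24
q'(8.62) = 1555.35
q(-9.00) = 6473.57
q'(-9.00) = -3034.37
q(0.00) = -28.28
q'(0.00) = -50.14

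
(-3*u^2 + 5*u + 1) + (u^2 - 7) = -2*u^2 + 5*u - 6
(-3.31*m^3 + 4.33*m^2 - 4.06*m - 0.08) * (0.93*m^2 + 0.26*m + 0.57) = -3.0783*m^5 + 3.1663*m^4 - 4.5367*m^3 + 1.3381*m^2 - 2.335*m - 0.0456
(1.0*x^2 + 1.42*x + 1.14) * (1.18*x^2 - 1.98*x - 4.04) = 1.18*x^4 - 0.3044*x^3 - 5.5064*x^2 - 7.994*x - 4.6056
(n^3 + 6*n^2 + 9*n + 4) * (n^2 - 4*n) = n^5 + 2*n^4 - 15*n^3 - 32*n^2 - 16*n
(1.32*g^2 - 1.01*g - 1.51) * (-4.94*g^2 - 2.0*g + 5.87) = -6.5208*g^4 + 2.3494*g^3 + 17.2278*g^2 - 2.9087*g - 8.8637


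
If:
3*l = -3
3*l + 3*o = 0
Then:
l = -1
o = 1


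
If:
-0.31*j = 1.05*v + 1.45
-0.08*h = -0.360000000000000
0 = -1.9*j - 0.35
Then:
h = 4.50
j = -0.18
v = -1.33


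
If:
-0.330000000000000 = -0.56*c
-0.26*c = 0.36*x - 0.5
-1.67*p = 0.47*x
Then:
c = 0.59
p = -0.27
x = 0.96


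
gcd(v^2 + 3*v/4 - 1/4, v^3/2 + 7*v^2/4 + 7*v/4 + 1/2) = v + 1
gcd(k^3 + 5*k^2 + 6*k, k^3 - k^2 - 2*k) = k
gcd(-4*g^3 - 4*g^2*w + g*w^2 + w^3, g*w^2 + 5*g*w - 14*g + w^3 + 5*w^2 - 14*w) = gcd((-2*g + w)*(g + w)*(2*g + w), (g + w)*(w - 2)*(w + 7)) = g + w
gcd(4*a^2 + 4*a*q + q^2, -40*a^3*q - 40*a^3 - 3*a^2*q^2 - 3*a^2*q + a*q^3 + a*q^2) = 1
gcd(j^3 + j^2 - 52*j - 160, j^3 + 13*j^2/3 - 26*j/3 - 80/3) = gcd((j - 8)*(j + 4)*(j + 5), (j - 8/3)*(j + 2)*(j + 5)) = j + 5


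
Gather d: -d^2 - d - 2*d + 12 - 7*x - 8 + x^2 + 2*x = -d^2 - 3*d + x^2 - 5*x + 4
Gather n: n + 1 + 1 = n + 2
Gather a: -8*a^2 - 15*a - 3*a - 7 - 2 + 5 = -8*a^2 - 18*a - 4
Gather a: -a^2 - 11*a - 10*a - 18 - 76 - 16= -a^2 - 21*a - 110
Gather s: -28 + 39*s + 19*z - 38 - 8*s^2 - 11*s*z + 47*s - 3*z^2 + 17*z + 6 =-8*s^2 + s*(86 - 11*z) - 3*z^2 + 36*z - 60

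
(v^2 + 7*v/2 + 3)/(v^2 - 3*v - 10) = (v + 3/2)/(v - 5)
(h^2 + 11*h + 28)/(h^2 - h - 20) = (h + 7)/(h - 5)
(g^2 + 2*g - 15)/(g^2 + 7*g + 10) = (g - 3)/(g + 2)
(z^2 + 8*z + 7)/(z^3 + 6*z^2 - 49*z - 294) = (z + 1)/(z^2 - z - 42)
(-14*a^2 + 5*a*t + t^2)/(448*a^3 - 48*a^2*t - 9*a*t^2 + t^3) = (-2*a + t)/(64*a^2 - 16*a*t + t^2)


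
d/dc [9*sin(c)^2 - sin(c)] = (18*sin(c) - 1)*cos(c)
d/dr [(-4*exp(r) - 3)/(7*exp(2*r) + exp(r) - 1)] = ((4*exp(r) + 3)*(14*exp(r) + 1) - 28*exp(2*r) - 4*exp(r) + 4)*exp(r)/(7*exp(2*r) + exp(r) - 1)^2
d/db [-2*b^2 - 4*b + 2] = -4*b - 4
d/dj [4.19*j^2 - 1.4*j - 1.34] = 8.38*j - 1.4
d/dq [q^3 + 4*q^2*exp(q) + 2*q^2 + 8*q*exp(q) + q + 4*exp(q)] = 4*q^2*exp(q) + 3*q^2 + 16*q*exp(q) + 4*q + 12*exp(q) + 1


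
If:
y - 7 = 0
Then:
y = 7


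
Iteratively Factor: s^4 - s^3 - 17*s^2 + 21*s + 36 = (s + 1)*(s^3 - 2*s^2 - 15*s + 36) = (s + 1)*(s + 4)*(s^2 - 6*s + 9) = (s - 3)*(s + 1)*(s + 4)*(s - 3)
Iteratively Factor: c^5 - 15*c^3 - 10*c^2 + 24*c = (c - 4)*(c^4 + 4*c^3 + c^2 - 6*c) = (c - 4)*(c + 3)*(c^3 + c^2 - 2*c) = (c - 4)*(c - 1)*(c + 3)*(c^2 + 2*c) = (c - 4)*(c - 1)*(c + 2)*(c + 3)*(c)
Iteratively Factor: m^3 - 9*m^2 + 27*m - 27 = (m - 3)*(m^2 - 6*m + 9) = (m - 3)^2*(m - 3)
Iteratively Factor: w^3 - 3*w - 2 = (w + 1)*(w^2 - w - 2) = (w - 2)*(w + 1)*(w + 1)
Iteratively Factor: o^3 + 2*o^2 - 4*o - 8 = (o + 2)*(o^2 - 4) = (o - 2)*(o + 2)*(o + 2)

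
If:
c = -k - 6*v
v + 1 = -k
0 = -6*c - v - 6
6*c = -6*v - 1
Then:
No Solution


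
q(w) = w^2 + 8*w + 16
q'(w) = 2*w + 8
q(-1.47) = 6.40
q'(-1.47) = 5.06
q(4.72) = 76.04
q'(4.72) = 17.44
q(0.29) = 18.40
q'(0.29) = 8.58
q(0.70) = 22.09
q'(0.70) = 9.40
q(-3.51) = 0.24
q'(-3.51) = 0.98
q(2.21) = 38.56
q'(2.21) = 12.42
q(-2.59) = 1.99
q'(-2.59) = 2.82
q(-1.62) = 5.66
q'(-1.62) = 4.76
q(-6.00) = 4.00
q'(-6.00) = -4.00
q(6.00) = 100.00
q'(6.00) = 20.00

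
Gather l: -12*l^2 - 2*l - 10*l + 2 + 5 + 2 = -12*l^2 - 12*l + 9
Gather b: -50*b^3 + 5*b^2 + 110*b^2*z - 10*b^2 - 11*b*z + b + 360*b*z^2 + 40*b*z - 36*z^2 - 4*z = -50*b^3 + b^2*(110*z - 5) + b*(360*z^2 + 29*z + 1) - 36*z^2 - 4*z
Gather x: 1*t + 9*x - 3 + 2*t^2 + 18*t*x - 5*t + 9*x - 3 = 2*t^2 - 4*t + x*(18*t + 18) - 6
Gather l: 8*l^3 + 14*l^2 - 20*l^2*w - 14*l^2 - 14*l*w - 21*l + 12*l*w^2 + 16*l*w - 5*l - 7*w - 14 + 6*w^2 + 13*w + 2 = 8*l^3 - 20*l^2*w + l*(12*w^2 + 2*w - 26) + 6*w^2 + 6*w - 12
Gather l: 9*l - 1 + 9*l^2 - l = 9*l^2 + 8*l - 1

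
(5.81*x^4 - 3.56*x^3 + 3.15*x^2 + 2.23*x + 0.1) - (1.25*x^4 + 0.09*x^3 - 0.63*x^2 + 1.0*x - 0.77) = 4.56*x^4 - 3.65*x^3 + 3.78*x^2 + 1.23*x + 0.87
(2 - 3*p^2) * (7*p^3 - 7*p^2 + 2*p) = -21*p^5 + 21*p^4 + 8*p^3 - 14*p^2 + 4*p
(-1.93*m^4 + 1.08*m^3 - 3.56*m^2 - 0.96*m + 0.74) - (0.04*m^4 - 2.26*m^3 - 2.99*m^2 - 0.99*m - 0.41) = -1.97*m^4 + 3.34*m^3 - 0.57*m^2 + 0.03*m + 1.15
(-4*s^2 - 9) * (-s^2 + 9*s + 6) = 4*s^4 - 36*s^3 - 15*s^2 - 81*s - 54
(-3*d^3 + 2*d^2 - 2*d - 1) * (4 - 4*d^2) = 12*d^5 - 8*d^4 - 4*d^3 + 12*d^2 - 8*d - 4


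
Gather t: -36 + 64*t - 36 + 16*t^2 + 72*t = 16*t^2 + 136*t - 72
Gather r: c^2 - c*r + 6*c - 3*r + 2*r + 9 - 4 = c^2 + 6*c + r*(-c - 1) + 5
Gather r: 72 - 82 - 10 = -20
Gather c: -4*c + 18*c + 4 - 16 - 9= 14*c - 21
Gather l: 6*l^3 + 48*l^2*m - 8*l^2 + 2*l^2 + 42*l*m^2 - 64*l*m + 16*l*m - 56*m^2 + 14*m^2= 6*l^3 + l^2*(48*m - 6) + l*(42*m^2 - 48*m) - 42*m^2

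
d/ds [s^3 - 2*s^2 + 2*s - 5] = 3*s^2 - 4*s + 2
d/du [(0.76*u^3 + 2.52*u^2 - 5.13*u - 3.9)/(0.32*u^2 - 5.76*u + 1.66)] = (0.2432*u^4 - 8.7552*u^3 - 9.0888*u^2 + 10.8624*u - 30.9798)/(0.1024*u^4 - 3.6864*u^3 + 34.24*u^2 - 19.1232*u + 2.7556)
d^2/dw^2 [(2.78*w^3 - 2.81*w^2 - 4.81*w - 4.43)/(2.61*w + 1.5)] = (37.875276*w^3 + 65.3022*w^2 + 37.53*w - 35.337906)/(17.779581*w^3 + 30.65445*w^2 + 17.6175*w + 3.375)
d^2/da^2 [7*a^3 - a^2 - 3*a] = 42*a - 2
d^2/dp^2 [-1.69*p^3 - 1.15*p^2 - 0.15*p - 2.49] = -10.14*p - 2.3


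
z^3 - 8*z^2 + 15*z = z*(z - 5)*(z - 3)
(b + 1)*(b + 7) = b^2 + 8*b + 7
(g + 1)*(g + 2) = g^2 + 3*g + 2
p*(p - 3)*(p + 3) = p^3 - 9*p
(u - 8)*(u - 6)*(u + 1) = u^3 - 13*u^2 + 34*u + 48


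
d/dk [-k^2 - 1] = -2*k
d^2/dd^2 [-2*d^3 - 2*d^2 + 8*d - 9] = -12*d - 4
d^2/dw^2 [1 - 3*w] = 0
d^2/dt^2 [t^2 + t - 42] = 2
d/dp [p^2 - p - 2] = 2*p - 1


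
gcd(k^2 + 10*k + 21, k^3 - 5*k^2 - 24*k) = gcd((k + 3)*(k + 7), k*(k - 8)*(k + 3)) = k + 3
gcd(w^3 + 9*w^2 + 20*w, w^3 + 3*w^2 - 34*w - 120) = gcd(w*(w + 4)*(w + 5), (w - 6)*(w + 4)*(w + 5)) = w^2 + 9*w + 20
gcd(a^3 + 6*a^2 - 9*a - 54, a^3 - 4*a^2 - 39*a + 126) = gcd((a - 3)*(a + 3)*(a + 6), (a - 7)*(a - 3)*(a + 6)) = a^2 + 3*a - 18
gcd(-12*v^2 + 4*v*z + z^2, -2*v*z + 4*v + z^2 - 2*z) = -2*v + z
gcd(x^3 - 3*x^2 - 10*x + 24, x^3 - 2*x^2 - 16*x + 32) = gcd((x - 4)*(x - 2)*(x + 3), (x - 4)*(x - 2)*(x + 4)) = x^2 - 6*x + 8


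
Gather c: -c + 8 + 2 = 10 - c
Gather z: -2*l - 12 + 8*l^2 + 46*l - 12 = 8*l^2 + 44*l - 24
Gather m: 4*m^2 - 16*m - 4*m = 4*m^2 - 20*m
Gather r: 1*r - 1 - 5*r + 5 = 4 - 4*r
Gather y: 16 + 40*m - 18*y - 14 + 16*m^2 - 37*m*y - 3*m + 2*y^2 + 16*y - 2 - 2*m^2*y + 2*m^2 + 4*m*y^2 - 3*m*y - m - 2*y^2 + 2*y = 18*m^2 + 4*m*y^2 + 36*m + y*(-2*m^2 - 40*m)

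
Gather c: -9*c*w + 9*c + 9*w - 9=c*(9 - 9*w) + 9*w - 9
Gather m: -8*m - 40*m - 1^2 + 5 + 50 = 54 - 48*m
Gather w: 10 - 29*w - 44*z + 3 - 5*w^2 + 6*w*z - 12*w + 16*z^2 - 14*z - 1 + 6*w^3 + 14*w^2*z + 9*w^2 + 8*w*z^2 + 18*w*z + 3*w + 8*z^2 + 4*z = 6*w^3 + w^2*(14*z + 4) + w*(8*z^2 + 24*z - 38) + 24*z^2 - 54*z + 12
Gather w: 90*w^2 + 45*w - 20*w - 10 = 90*w^2 + 25*w - 10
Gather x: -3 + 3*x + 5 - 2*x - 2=x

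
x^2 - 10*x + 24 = (x - 6)*(x - 4)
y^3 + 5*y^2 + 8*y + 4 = (y + 1)*(y + 2)^2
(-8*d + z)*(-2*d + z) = 16*d^2 - 10*d*z + z^2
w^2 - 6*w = w*(w - 6)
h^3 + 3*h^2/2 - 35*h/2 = h*(h - 7/2)*(h + 5)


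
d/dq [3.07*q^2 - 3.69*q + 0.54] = 6.14*q - 3.69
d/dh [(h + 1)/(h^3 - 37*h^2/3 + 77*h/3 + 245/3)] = 6*(-3*h^2 - 7*h - 12)/(9*h^5 - 159*h^4 + 718*h^3 + 798*h^2 - 6615*h - 8575)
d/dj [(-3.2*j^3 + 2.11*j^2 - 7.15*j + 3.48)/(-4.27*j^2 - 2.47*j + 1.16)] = (13.664*j^4 + 15.808*j^3 - 46.8782*j^2 + 34.6144*j + 0.301600000000001)/(18.2329*j^4 + 21.0938*j^3 - 3.8055*j^2 - 5.7304*j + 1.3456)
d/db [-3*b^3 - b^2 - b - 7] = -9*b^2 - 2*b - 1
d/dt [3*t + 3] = 3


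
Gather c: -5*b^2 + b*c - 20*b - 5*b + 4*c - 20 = -5*b^2 - 25*b + c*(b + 4) - 20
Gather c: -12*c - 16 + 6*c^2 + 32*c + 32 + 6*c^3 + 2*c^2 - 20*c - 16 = 6*c^3 + 8*c^2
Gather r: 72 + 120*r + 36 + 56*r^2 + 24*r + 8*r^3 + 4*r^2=8*r^3 + 60*r^2 + 144*r + 108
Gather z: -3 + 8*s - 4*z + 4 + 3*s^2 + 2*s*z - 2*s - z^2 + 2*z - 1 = 3*s^2 + 6*s - z^2 + z*(2*s - 2)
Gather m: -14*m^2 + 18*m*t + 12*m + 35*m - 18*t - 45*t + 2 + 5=-14*m^2 + m*(18*t + 47) - 63*t + 7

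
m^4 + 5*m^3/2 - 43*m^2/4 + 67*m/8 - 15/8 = (m - 3/2)*(m - 1/2)^2*(m + 5)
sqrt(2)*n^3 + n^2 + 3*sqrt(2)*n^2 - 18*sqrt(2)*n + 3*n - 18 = (n - 3)*(n + 6)*(sqrt(2)*n + 1)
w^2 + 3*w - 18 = (w - 3)*(w + 6)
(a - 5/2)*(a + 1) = a^2 - 3*a/2 - 5/2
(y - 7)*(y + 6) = y^2 - y - 42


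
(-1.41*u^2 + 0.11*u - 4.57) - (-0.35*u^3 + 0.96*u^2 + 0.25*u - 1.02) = 0.35*u^3 - 2.37*u^2 - 0.14*u - 3.55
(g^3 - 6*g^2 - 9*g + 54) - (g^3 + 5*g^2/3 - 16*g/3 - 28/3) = -23*g^2/3 - 11*g/3 + 190/3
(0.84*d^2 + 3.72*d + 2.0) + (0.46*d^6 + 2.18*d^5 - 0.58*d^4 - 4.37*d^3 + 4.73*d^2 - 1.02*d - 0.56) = 0.46*d^6 + 2.18*d^5 - 0.58*d^4 - 4.37*d^3 + 5.57*d^2 + 2.7*d + 1.44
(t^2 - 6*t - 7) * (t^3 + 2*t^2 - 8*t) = t^5 - 4*t^4 - 27*t^3 + 34*t^2 + 56*t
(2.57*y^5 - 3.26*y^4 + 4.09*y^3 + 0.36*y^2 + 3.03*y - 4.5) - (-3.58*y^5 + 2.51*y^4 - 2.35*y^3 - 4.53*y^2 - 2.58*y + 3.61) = 6.15*y^5 - 5.77*y^4 + 6.44*y^3 + 4.89*y^2 + 5.61*y - 8.11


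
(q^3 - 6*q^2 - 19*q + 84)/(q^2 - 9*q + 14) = (q^2 + q - 12)/(q - 2)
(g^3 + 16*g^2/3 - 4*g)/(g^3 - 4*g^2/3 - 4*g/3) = (-3*g^2 - 16*g + 12)/(-3*g^2 + 4*g + 4)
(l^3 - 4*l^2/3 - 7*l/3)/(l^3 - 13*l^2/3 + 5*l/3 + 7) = l/(l - 3)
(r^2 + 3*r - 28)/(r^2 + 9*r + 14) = (r - 4)/(r + 2)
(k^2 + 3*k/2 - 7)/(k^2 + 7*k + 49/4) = 2*(k - 2)/(2*k + 7)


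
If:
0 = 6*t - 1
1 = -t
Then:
No Solution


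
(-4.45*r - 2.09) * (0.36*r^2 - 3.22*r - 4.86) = -1.602*r^3 + 13.5766*r^2 + 28.3568*r + 10.1574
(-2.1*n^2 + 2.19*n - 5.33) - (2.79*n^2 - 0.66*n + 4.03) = -4.89*n^2 + 2.85*n - 9.36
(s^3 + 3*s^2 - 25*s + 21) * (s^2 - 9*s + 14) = s^5 - 6*s^4 - 38*s^3 + 288*s^2 - 539*s + 294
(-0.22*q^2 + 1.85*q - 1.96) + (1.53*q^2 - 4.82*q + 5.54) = 1.31*q^2 - 2.97*q + 3.58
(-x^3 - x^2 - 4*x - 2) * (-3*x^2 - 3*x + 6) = 3*x^5 + 6*x^4 + 9*x^3 + 12*x^2 - 18*x - 12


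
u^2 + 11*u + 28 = (u + 4)*(u + 7)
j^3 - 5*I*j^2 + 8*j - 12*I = (j - 6*I)*(j - I)*(j + 2*I)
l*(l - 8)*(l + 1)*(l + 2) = l^4 - 5*l^3 - 22*l^2 - 16*l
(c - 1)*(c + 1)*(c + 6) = c^3 + 6*c^2 - c - 6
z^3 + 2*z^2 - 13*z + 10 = (z - 2)*(z - 1)*(z + 5)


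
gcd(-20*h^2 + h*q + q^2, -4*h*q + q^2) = -4*h + q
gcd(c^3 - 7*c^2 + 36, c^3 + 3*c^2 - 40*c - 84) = c^2 - 4*c - 12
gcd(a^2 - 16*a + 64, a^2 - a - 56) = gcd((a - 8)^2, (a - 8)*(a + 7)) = a - 8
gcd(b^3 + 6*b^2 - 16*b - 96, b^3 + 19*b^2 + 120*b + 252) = b + 6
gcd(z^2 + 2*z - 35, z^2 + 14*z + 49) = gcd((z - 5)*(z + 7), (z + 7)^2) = z + 7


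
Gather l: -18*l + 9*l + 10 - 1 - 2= 7 - 9*l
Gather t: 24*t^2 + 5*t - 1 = 24*t^2 + 5*t - 1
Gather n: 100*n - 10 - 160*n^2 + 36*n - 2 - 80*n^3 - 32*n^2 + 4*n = -80*n^3 - 192*n^2 + 140*n - 12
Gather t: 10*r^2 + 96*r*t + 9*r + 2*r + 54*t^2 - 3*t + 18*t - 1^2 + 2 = 10*r^2 + 11*r + 54*t^2 + t*(96*r + 15) + 1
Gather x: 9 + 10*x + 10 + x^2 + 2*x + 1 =x^2 + 12*x + 20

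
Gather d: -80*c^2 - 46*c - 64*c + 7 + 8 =-80*c^2 - 110*c + 15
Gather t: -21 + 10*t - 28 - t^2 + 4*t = -t^2 + 14*t - 49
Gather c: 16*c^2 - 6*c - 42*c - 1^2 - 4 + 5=16*c^2 - 48*c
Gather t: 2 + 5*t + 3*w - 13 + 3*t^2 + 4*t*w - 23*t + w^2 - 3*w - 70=3*t^2 + t*(4*w - 18) + w^2 - 81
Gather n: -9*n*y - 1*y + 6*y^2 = -9*n*y + 6*y^2 - y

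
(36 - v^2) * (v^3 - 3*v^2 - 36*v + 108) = -v^5 + 3*v^4 + 72*v^3 - 216*v^2 - 1296*v + 3888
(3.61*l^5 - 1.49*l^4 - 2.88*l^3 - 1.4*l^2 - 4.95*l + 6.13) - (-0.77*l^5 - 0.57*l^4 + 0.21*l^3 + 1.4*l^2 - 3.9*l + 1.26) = 4.38*l^5 - 0.92*l^4 - 3.09*l^3 - 2.8*l^2 - 1.05*l + 4.87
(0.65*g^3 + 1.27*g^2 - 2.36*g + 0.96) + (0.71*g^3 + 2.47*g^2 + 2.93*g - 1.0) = 1.36*g^3 + 3.74*g^2 + 0.57*g - 0.04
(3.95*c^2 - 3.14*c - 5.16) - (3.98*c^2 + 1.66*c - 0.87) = -0.0299999999999998*c^2 - 4.8*c - 4.29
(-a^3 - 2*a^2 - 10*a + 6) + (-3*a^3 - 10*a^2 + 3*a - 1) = -4*a^3 - 12*a^2 - 7*a + 5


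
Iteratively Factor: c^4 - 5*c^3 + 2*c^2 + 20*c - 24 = (c - 2)*(c^3 - 3*c^2 - 4*c + 12) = (c - 2)^2*(c^2 - c - 6) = (c - 2)^2*(c + 2)*(c - 3)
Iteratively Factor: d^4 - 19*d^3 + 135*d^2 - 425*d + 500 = (d - 5)*(d^3 - 14*d^2 + 65*d - 100) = (d - 5)^2*(d^2 - 9*d + 20) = (d - 5)^2*(d - 4)*(d - 5)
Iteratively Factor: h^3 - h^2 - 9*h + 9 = (h + 3)*(h^2 - 4*h + 3) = (h - 3)*(h + 3)*(h - 1)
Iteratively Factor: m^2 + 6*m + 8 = (m + 4)*(m + 2)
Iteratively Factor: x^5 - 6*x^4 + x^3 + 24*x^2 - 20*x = (x - 1)*(x^4 - 5*x^3 - 4*x^2 + 20*x) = x*(x - 1)*(x^3 - 5*x^2 - 4*x + 20) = x*(x - 2)*(x - 1)*(x^2 - 3*x - 10) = x*(x - 5)*(x - 2)*(x - 1)*(x + 2)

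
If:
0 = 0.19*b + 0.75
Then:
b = -3.95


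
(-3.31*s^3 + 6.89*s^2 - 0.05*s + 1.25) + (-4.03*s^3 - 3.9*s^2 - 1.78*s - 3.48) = -7.34*s^3 + 2.99*s^2 - 1.83*s - 2.23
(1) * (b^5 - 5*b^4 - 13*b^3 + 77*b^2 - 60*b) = b^5 - 5*b^4 - 13*b^3 + 77*b^2 - 60*b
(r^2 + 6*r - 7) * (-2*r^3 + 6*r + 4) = -2*r^5 - 12*r^4 + 20*r^3 + 40*r^2 - 18*r - 28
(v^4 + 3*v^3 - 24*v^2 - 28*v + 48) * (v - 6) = v^5 - 3*v^4 - 42*v^3 + 116*v^2 + 216*v - 288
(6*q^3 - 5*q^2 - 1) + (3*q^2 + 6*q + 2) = 6*q^3 - 2*q^2 + 6*q + 1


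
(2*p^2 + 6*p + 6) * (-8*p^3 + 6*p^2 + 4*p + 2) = -16*p^5 - 36*p^4 - 4*p^3 + 64*p^2 + 36*p + 12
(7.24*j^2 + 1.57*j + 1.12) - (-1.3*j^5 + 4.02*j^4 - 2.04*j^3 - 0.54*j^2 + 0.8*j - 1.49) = 1.3*j^5 - 4.02*j^4 + 2.04*j^3 + 7.78*j^2 + 0.77*j + 2.61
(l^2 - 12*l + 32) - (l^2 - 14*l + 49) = 2*l - 17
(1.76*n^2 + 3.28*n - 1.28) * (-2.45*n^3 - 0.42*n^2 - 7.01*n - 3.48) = -4.312*n^5 - 8.7752*n^4 - 10.5792*n^3 - 28.58*n^2 - 2.4416*n + 4.4544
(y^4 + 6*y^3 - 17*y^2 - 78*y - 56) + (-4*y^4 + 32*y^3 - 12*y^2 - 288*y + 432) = -3*y^4 + 38*y^3 - 29*y^2 - 366*y + 376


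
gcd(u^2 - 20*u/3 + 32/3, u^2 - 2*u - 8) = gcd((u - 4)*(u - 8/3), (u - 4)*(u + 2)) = u - 4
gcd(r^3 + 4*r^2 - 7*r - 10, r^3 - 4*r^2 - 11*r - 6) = r + 1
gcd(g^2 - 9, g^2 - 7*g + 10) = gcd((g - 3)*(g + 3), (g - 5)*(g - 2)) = 1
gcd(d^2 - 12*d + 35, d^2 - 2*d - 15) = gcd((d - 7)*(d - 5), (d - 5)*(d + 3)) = d - 5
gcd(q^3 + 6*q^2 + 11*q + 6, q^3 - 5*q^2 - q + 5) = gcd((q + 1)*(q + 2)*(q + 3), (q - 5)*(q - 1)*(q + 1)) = q + 1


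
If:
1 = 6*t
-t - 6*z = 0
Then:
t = 1/6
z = -1/36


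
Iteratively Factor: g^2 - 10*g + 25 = (g - 5)*(g - 5)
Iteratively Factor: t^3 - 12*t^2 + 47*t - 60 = (t - 4)*(t^2 - 8*t + 15) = (t - 4)*(t - 3)*(t - 5)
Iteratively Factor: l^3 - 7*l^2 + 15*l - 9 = (l - 3)*(l^2 - 4*l + 3) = (l - 3)^2*(l - 1)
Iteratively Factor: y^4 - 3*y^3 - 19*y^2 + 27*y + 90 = (y - 5)*(y^3 + 2*y^2 - 9*y - 18) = (y - 5)*(y - 3)*(y^2 + 5*y + 6) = (y - 5)*(y - 3)*(y + 2)*(y + 3)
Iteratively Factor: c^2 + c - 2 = (c + 2)*(c - 1)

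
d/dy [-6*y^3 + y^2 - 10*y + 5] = -18*y^2 + 2*y - 10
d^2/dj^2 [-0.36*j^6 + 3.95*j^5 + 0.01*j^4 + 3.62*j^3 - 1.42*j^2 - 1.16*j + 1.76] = -10.8*j^4 + 79.0*j^3 + 0.12*j^2 + 21.72*j - 2.84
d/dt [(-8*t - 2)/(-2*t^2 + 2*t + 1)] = 4*(-4*t^2 - 2*t - 1)/(4*t^4 - 8*t^3 + 4*t + 1)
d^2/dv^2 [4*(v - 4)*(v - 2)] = 8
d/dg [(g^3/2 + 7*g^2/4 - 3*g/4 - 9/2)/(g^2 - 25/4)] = (8*g^4 - 138*g^2 - 206*g + 75)/(16*g^4 - 200*g^2 + 625)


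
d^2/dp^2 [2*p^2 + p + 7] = 4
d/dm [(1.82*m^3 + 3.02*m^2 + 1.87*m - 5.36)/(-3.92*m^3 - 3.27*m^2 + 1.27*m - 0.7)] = (3.5527136788005e-15*m^5 + 5.887*m^4 + 19.2836*m^3 - 56.9053*m^2 - 39.2824*m + 5.4982)/(15.3664*m^6 + 25.6368*m^5 + 0.7361*m^4 - 2.8178*m^3 + 6.1909*m^2 - 1.778*m + 0.49)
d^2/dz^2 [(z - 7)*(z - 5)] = 2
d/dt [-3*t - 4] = -3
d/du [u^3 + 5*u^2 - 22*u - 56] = 3*u^2 + 10*u - 22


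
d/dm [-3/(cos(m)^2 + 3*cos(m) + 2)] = -3*(2*cos(m) + 3)*sin(m)/(cos(m)^2 + 3*cos(m) + 2)^2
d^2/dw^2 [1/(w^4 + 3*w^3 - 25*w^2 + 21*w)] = 2*(w*(-6*w^2 - 9*w + 25)*(w^3 + 3*w^2 - 25*w + 21) + (4*w^3 + 9*w^2 - 50*w + 21)^2)/(w^3*(w^3 + 3*w^2 - 25*w + 21)^3)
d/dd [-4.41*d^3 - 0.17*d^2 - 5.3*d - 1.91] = -13.23*d^2 - 0.34*d - 5.3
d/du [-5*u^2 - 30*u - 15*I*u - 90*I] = -10*u - 30 - 15*I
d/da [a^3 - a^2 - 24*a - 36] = 3*a^2 - 2*a - 24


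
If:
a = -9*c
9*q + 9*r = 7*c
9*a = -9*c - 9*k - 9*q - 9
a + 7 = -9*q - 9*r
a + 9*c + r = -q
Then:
No Solution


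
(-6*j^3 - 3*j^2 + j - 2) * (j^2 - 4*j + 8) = -6*j^5 + 21*j^4 - 35*j^3 - 30*j^2 + 16*j - 16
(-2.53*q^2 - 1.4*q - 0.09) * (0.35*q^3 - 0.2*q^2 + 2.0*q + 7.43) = -0.8855*q^5 + 0.0160000000000001*q^4 - 4.8115*q^3 - 21.5799*q^2 - 10.582*q - 0.6687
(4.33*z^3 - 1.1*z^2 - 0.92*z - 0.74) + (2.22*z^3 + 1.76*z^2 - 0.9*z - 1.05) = 6.55*z^3 + 0.66*z^2 - 1.82*z - 1.79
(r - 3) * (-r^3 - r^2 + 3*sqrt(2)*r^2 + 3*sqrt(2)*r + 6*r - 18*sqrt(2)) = -r^4 + 2*r^3 + 3*sqrt(2)*r^3 - 6*sqrt(2)*r^2 + 9*r^2 - 27*sqrt(2)*r - 18*r + 54*sqrt(2)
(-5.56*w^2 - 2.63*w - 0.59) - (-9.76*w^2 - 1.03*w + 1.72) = 4.2*w^2 - 1.6*w - 2.31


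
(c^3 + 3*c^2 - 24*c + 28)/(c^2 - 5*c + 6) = (c^2 + 5*c - 14)/(c - 3)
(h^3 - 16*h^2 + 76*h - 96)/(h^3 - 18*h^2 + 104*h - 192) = (h - 2)/(h - 4)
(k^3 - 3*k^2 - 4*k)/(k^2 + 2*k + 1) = k*(k - 4)/(k + 1)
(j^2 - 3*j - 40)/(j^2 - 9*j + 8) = (j + 5)/(j - 1)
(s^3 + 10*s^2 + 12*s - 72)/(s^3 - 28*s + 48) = (s + 6)/(s - 4)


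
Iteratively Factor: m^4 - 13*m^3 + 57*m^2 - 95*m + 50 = (m - 1)*(m^3 - 12*m^2 + 45*m - 50) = (m - 5)*(m - 1)*(m^2 - 7*m + 10) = (m - 5)^2*(m - 1)*(m - 2)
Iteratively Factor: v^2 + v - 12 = (v - 3)*(v + 4)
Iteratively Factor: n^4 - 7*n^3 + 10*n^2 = (n - 5)*(n^3 - 2*n^2) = n*(n - 5)*(n^2 - 2*n) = n*(n - 5)*(n - 2)*(n)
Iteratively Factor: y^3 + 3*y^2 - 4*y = (y + 4)*(y^2 - y) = (y - 1)*(y + 4)*(y)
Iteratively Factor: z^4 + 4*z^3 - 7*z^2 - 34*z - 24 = (z + 1)*(z^3 + 3*z^2 - 10*z - 24) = (z + 1)*(z + 4)*(z^2 - z - 6) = (z + 1)*(z + 2)*(z + 4)*(z - 3)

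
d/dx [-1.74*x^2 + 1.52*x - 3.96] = 1.52 - 3.48*x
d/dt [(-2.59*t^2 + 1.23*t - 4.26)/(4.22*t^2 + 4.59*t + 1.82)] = (-17.0787*t^2 + 26.5268*t + 21.792)/(17.8084*t^4 + 38.7396*t^3 + 36.4289*t^2 + 16.7076*t + 3.3124)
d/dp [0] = 0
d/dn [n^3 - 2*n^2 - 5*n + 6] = 3*n^2 - 4*n - 5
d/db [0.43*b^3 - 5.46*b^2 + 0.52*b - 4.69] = 1.29*b^2 - 10.92*b + 0.52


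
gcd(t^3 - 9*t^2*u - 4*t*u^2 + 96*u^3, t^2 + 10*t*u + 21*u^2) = t + 3*u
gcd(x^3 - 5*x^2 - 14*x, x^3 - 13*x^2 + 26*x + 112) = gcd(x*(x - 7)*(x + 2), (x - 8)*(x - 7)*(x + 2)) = x^2 - 5*x - 14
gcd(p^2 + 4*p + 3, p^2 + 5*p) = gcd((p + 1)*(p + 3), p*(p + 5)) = 1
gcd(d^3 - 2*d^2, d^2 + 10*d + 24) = 1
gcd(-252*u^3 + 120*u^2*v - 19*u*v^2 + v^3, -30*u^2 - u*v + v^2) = 6*u - v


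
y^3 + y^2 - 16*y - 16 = (y - 4)*(y + 1)*(y + 4)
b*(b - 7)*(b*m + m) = b^3*m - 6*b^2*m - 7*b*m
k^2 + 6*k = k*(k + 6)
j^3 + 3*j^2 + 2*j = j*(j + 1)*(j + 2)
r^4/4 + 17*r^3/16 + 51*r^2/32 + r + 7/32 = (r/4 + 1/4)*(r + 1/2)*(r + 1)*(r + 7/4)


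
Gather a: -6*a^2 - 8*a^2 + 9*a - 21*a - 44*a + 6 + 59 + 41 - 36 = -14*a^2 - 56*a + 70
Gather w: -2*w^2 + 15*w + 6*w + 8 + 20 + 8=-2*w^2 + 21*w + 36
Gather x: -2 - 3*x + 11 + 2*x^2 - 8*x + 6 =2*x^2 - 11*x + 15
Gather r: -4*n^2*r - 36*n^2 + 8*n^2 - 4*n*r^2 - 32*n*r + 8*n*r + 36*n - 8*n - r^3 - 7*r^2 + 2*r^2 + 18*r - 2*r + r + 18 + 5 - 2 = -28*n^2 + 28*n - r^3 + r^2*(-4*n - 5) + r*(-4*n^2 - 24*n + 17) + 21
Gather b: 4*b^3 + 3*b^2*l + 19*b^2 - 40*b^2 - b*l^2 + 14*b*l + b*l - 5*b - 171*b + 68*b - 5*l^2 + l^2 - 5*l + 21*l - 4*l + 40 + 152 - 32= 4*b^3 + b^2*(3*l - 21) + b*(-l^2 + 15*l - 108) - 4*l^2 + 12*l + 160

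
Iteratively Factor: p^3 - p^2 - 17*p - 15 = (p + 1)*(p^2 - 2*p - 15) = (p - 5)*(p + 1)*(p + 3)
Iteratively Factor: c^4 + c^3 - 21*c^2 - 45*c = (c + 3)*(c^3 - 2*c^2 - 15*c) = c*(c + 3)*(c^2 - 2*c - 15) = c*(c - 5)*(c + 3)*(c + 3)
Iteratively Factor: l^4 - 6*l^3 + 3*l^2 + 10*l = (l)*(l^3 - 6*l^2 + 3*l + 10) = l*(l + 1)*(l^2 - 7*l + 10) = l*(l - 2)*(l + 1)*(l - 5)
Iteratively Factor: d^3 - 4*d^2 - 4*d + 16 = (d - 4)*(d^2 - 4) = (d - 4)*(d + 2)*(d - 2)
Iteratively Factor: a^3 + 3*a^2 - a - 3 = (a + 1)*(a^2 + 2*a - 3) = (a - 1)*(a + 1)*(a + 3)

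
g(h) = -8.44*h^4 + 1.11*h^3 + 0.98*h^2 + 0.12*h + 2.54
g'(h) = -33.76*h^3 + 3.33*h^2 + 1.96*h + 0.12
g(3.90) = -1868.79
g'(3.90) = -1944.20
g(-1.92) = -116.63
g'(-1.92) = 247.58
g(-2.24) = -217.78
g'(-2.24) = 391.88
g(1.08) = -6.27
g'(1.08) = -36.41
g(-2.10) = -167.81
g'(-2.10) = 323.34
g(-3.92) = -2042.64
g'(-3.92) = 2077.18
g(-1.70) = -70.78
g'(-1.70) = 172.27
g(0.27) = 2.62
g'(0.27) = 0.23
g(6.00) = -10659.94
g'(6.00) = -7160.40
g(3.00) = -641.95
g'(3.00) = -875.55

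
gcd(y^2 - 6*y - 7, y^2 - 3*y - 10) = 1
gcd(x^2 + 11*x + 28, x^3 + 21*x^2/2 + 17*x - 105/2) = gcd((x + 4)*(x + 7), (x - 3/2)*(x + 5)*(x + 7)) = x + 7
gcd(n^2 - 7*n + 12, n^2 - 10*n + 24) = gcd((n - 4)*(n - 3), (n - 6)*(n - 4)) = n - 4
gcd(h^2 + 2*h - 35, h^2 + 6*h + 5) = 1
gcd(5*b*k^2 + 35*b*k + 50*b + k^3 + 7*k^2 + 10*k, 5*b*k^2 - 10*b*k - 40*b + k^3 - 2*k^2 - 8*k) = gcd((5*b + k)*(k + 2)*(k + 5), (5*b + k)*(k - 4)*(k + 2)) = 5*b*k + 10*b + k^2 + 2*k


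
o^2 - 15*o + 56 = (o - 8)*(o - 7)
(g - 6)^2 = g^2 - 12*g + 36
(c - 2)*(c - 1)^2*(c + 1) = c^4 - 3*c^3 + c^2 + 3*c - 2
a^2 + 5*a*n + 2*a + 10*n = (a + 2)*(a + 5*n)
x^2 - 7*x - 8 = (x - 8)*(x + 1)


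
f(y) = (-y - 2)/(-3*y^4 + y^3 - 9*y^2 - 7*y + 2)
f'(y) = (-y - 2)*(12*y^3 - 3*y^2 + 18*y + 7)/(-3*y^4 + y^3 - 9*y^2 - 7*y + 2)^2 - 1/(-3*y^4 + y^3 - 9*y^2 - 7*y + 2) = (3*y^4 - y^3 + 9*y^2 + 7*y - (y + 2)*(12*y^3 - 3*y^2 + 18*y + 7) - 2)/(3*y^4 - y^3 + 9*y^2 + 7*y - 2)^2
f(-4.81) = -0.00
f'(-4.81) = -0.00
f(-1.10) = 0.13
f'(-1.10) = 0.75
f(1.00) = 0.19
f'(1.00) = -0.34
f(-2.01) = -0.00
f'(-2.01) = 0.01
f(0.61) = 0.45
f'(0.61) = -1.34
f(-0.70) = -0.91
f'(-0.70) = 6.44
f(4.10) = 0.01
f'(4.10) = -0.00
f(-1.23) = 0.07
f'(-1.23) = 0.32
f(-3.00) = 0.00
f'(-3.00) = 0.00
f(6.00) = 0.00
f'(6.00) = 0.00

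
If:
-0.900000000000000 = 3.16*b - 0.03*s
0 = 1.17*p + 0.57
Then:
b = 0.00949367088607595*s - 0.284810126582278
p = -0.49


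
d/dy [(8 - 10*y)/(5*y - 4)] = 0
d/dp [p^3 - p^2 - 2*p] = 3*p^2 - 2*p - 2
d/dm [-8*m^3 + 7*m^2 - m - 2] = -24*m^2 + 14*m - 1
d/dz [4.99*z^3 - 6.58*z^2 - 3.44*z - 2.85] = 14.97*z^2 - 13.16*z - 3.44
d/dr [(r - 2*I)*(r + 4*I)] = 2*r + 2*I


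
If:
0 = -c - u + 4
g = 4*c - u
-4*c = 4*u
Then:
No Solution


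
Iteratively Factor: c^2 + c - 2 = (c - 1)*(c + 2)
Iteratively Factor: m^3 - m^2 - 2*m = (m - 2)*(m^2 + m) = m*(m - 2)*(m + 1)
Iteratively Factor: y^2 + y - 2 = (y - 1)*(y + 2)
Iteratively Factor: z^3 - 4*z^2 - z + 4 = (z - 4)*(z^2 - 1) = (z - 4)*(z - 1)*(z + 1)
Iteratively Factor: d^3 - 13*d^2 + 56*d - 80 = (d - 5)*(d^2 - 8*d + 16) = (d - 5)*(d - 4)*(d - 4)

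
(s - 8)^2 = s^2 - 16*s + 64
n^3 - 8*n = n*(n - 2*sqrt(2))*(n + 2*sqrt(2))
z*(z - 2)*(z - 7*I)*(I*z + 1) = I*z^4 + 8*z^3 - 2*I*z^3 - 16*z^2 - 7*I*z^2 + 14*I*z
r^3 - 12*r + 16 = (r - 2)^2*(r + 4)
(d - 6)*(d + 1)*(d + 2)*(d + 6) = d^4 + 3*d^3 - 34*d^2 - 108*d - 72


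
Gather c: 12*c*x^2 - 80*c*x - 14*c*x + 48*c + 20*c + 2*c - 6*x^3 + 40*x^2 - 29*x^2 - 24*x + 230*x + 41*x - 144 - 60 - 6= c*(12*x^2 - 94*x + 70) - 6*x^3 + 11*x^2 + 247*x - 210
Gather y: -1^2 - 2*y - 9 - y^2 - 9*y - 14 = -y^2 - 11*y - 24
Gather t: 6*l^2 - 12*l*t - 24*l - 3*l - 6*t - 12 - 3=6*l^2 - 27*l + t*(-12*l - 6) - 15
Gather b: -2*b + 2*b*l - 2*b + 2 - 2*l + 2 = b*(2*l - 4) - 2*l + 4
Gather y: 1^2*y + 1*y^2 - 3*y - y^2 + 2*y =0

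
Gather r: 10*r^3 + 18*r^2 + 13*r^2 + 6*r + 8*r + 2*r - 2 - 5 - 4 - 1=10*r^3 + 31*r^2 + 16*r - 12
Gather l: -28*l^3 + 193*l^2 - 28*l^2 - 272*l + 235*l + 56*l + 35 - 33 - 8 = -28*l^3 + 165*l^2 + 19*l - 6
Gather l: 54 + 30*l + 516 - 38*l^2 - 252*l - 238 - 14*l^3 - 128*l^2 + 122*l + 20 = -14*l^3 - 166*l^2 - 100*l + 352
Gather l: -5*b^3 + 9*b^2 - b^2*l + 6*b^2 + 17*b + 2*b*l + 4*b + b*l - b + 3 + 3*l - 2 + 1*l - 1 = -5*b^3 + 15*b^2 + 20*b + l*(-b^2 + 3*b + 4)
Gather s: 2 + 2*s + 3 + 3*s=5*s + 5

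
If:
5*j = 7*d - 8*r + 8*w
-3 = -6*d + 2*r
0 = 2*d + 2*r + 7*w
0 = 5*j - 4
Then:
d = 80/183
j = 4/5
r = -23/122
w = -13/183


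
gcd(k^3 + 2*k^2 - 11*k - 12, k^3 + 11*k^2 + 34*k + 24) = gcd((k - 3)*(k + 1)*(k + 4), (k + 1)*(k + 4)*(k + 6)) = k^2 + 5*k + 4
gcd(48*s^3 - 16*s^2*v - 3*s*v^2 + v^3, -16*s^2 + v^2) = 16*s^2 - v^2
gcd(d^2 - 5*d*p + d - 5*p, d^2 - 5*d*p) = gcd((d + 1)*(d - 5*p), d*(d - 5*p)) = -d + 5*p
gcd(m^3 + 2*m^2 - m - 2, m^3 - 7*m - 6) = m^2 + 3*m + 2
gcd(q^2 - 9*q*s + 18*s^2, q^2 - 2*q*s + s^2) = 1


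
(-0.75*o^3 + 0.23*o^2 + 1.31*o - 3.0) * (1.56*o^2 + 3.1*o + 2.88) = -1.17*o^5 - 1.9662*o^4 + 0.5966*o^3 + 0.0434000000000001*o^2 - 5.5272*o - 8.64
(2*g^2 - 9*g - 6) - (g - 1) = 2*g^2 - 10*g - 5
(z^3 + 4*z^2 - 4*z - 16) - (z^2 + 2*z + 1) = z^3 + 3*z^2 - 6*z - 17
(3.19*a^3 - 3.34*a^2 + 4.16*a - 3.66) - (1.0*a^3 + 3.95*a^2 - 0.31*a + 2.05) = 2.19*a^3 - 7.29*a^2 + 4.47*a - 5.71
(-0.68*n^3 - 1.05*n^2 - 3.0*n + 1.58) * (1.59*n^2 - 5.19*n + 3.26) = -1.0812*n^5 + 1.8597*n^4 - 1.5373*n^3 + 14.6592*n^2 - 17.9802*n + 5.1508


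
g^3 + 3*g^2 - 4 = (g - 1)*(g + 2)^2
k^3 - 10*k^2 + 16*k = k*(k - 8)*(k - 2)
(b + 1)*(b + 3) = b^2 + 4*b + 3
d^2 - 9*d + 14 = (d - 7)*(d - 2)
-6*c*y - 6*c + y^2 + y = (-6*c + y)*(y + 1)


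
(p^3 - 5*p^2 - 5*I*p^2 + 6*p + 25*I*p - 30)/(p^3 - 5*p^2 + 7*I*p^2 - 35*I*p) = (p^2 - 5*I*p + 6)/(p*(p + 7*I))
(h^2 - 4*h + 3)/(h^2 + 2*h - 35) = (h^2 - 4*h + 3)/(h^2 + 2*h - 35)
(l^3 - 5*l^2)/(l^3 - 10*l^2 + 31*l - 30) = l^2/(l^2 - 5*l + 6)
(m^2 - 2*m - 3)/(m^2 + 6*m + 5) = (m - 3)/(m + 5)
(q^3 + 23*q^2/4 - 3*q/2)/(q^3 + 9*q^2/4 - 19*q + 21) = q*(4*q - 1)/(4*q^2 - 15*q + 14)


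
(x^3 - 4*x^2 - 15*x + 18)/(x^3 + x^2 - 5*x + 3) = (x - 6)/(x - 1)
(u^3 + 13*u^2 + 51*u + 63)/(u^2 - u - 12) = (u^2 + 10*u + 21)/(u - 4)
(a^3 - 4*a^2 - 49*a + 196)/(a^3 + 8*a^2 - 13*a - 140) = (a - 7)/(a + 5)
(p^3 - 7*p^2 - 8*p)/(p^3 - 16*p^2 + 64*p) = (p + 1)/(p - 8)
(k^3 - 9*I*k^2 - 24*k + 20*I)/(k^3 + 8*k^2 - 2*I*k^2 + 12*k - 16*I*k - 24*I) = (k^2 - 7*I*k - 10)/(k^2 + 8*k + 12)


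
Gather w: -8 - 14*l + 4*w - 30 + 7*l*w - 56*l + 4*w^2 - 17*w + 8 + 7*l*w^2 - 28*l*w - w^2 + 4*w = -70*l + w^2*(7*l + 3) + w*(-21*l - 9) - 30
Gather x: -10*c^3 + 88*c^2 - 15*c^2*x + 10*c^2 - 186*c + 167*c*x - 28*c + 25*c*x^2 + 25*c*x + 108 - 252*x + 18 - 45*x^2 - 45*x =-10*c^3 + 98*c^2 - 214*c + x^2*(25*c - 45) + x*(-15*c^2 + 192*c - 297) + 126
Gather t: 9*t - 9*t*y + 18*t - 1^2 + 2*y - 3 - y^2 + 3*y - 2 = t*(27 - 9*y) - y^2 + 5*y - 6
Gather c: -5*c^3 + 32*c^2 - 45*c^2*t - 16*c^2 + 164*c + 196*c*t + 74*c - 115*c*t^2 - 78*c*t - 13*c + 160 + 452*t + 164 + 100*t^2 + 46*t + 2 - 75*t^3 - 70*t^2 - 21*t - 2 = -5*c^3 + c^2*(16 - 45*t) + c*(-115*t^2 + 118*t + 225) - 75*t^3 + 30*t^2 + 477*t + 324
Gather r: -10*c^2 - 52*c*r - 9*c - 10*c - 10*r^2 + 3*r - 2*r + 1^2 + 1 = -10*c^2 - 19*c - 10*r^2 + r*(1 - 52*c) + 2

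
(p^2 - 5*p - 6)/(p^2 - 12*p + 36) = (p + 1)/(p - 6)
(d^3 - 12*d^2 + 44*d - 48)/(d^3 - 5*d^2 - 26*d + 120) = (d - 2)/(d + 5)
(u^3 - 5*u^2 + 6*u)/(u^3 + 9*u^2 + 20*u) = (u^2 - 5*u + 6)/(u^2 + 9*u + 20)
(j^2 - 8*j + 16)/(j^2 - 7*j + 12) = (j - 4)/(j - 3)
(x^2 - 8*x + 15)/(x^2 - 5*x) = (x - 3)/x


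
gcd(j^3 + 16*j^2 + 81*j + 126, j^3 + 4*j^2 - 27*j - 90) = j^2 + 9*j + 18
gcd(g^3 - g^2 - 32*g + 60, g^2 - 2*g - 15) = g - 5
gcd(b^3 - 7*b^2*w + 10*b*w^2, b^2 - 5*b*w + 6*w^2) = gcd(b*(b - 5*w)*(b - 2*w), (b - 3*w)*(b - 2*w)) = -b + 2*w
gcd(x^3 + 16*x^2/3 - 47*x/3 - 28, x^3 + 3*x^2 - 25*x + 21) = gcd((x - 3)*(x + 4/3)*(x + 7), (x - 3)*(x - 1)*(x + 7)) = x^2 + 4*x - 21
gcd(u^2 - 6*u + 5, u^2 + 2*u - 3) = u - 1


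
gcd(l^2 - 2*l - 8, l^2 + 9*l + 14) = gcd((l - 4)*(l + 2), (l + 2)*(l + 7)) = l + 2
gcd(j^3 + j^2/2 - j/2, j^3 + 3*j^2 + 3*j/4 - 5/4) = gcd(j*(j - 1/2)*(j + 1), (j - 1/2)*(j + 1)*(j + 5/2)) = j^2 + j/2 - 1/2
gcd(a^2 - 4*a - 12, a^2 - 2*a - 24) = a - 6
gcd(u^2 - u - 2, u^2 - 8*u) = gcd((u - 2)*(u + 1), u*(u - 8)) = 1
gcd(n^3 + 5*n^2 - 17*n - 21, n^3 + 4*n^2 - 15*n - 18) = n^2 - 2*n - 3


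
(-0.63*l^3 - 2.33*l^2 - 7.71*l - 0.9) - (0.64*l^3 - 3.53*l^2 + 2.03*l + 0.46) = -1.27*l^3 + 1.2*l^2 - 9.74*l - 1.36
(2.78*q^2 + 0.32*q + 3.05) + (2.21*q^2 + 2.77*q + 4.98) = 4.99*q^2 + 3.09*q + 8.03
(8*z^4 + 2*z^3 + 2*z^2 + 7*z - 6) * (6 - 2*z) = -16*z^5 + 44*z^4 + 8*z^3 - 2*z^2 + 54*z - 36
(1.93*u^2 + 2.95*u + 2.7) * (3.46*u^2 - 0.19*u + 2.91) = 6.6778*u^4 + 9.8403*u^3 + 14.3978*u^2 + 8.0715*u + 7.857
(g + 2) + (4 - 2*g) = 6 - g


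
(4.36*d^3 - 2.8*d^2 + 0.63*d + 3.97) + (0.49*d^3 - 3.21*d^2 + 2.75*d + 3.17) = 4.85*d^3 - 6.01*d^2 + 3.38*d + 7.14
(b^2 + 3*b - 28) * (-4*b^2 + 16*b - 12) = -4*b^4 + 4*b^3 + 148*b^2 - 484*b + 336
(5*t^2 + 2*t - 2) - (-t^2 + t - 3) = 6*t^2 + t + 1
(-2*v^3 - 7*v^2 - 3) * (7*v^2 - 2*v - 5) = -14*v^5 - 45*v^4 + 24*v^3 + 14*v^2 + 6*v + 15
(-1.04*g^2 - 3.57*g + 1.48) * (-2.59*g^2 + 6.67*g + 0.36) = 2.6936*g^4 + 2.3095*g^3 - 28.0195*g^2 + 8.5864*g + 0.5328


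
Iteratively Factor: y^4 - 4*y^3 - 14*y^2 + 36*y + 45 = (y - 3)*(y^3 - y^2 - 17*y - 15) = (y - 5)*(y - 3)*(y^2 + 4*y + 3) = (y - 5)*(y - 3)*(y + 3)*(y + 1)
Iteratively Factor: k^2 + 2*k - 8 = (k - 2)*(k + 4)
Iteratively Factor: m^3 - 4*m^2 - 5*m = (m)*(m^2 - 4*m - 5) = m*(m - 5)*(m + 1)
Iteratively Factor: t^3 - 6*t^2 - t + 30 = (t + 2)*(t^2 - 8*t + 15) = (t - 5)*(t + 2)*(t - 3)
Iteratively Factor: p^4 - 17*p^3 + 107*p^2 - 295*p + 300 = (p - 5)*(p^3 - 12*p^2 + 47*p - 60) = (p - 5)^2*(p^2 - 7*p + 12) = (p - 5)^2*(p - 3)*(p - 4)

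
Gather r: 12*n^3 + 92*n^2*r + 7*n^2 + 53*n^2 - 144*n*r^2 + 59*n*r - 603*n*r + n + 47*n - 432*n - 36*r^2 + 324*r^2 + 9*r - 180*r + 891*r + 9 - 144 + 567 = 12*n^3 + 60*n^2 - 384*n + r^2*(288 - 144*n) + r*(92*n^2 - 544*n + 720) + 432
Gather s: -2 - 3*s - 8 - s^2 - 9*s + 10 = -s^2 - 12*s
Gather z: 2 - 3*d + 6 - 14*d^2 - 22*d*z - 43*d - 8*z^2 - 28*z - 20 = -14*d^2 - 46*d - 8*z^2 + z*(-22*d - 28) - 12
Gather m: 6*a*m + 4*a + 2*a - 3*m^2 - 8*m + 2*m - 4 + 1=6*a - 3*m^2 + m*(6*a - 6) - 3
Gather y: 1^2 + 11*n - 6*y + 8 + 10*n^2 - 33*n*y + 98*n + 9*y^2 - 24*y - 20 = 10*n^2 + 109*n + 9*y^2 + y*(-33*n - 30) - 11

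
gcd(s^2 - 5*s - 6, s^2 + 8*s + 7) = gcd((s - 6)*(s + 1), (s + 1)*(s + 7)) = s + 1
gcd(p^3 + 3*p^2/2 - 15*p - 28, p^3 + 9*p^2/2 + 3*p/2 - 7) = p^2 + 11*p/2 + 7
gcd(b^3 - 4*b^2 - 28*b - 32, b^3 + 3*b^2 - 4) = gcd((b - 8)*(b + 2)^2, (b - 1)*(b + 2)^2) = b^2 + 4*b + 4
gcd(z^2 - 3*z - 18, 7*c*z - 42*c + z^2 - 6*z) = z - 6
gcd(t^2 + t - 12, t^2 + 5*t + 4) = t + 4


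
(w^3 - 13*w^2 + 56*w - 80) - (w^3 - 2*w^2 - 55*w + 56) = -11*w^2 + 111*w - 136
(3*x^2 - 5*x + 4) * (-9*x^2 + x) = -27*x^4 + 48*x^3 - 41*x^2 + 4*x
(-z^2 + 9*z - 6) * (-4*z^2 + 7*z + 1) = 4*z^4 - 43*z^3 + 86*z^2 - 33*z - 6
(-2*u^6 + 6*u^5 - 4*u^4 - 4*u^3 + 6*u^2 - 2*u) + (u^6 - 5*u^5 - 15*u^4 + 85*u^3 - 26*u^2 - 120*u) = -u^6 + u^5 - 19*u^4 + 81*u^3 - 20*u^2 - 122*u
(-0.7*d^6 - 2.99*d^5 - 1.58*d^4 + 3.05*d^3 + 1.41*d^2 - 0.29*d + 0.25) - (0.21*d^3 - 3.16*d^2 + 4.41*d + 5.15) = -0.7*d^6 - 2.99*d^5 - 1.58*d^4 + 2.84*d^3 + 4.57*d^2 - 4.7*d - 4.9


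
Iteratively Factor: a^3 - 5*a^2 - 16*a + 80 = (a - 4)*(a^2 - a - 20) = (a - 5)*(a - 4)*(a + 4)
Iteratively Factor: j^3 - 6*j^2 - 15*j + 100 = (j - 5)*(j^2 - j - 20) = (j - 5)^2*(j + 4)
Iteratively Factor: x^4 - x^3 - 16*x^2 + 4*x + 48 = (x + 3)*(x^3 - 4*x^2 - 4*x + 16) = (x + 2)*(x + 3)*(x^2 - 6*x + 8) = (x - 2)*(x + 2)*(x + 3)*(x - 4)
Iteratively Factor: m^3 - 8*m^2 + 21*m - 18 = (m - 2)*(m^2 - 6*m + 9) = (m - 3)*(m - 2)*(m - 3)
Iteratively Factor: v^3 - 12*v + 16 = (v - 2)*(v^2 + 2*v - 8) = (v - 2)*(v + 4)*(v - 2)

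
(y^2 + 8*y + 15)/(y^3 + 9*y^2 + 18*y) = (y + 5)/(y*(y + 6))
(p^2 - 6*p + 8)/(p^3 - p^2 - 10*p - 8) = (p - 2)/(p^2 + 3*p + 2)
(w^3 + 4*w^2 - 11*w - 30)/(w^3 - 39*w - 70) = (w - 3)/(w - 7)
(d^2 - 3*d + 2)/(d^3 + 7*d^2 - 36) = (d - 1)/(d^2 + 9*d + 18)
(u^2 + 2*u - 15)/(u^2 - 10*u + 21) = (u + 5)/(u - 7)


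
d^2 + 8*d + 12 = (d + 2)*(d + 6)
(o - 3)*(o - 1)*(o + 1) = o^3 - 3*o^2 - o + 3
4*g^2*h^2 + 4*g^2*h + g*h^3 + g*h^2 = h*(4*g + h)*(g*h + g)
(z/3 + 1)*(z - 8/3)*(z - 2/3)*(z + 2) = z^4/3 + 5*z^3/9 - 80*z^2/27 - 100*z/27 + 32/9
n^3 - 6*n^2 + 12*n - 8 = (n - 2)^3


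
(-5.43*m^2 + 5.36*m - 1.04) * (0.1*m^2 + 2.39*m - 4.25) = -0.543*m^4 - 12.4417*m^3 + 35.7839*m^2 - 25.2656*m + 4.42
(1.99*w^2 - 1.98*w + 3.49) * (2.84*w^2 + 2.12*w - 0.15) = 5.6516*w^4 - 1.4044*w^3 + 5.4155*w^2 + 7.6958*w - 0.5235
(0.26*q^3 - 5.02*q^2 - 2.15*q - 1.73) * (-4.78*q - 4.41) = -1.2428*q^4 + 22.849*q^3 + 32.4152*q^2 + 17.7509*q + 7.6293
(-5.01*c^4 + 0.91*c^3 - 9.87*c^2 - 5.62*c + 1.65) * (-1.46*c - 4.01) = 7.3146*c^5 + 18.7615*c^4 + 10.7611*c^3 + 47.7839*c^2 + 20.1272*c - 6.6165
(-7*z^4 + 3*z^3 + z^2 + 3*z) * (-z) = 7*z^5 - 3*z^4 - z^3 - 3*z^2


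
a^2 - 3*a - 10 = (a - 5)*(a + 2)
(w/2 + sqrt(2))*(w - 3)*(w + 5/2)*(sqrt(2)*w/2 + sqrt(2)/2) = sqrt(2)*w^4/4 + sqrt(2)*w^3/8 + w^3 - 2*sqrt(2)*w^2 + w^2/2 - 8*w - 15*sqrt(2)*w/8 - 15/2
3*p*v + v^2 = v*(3*p + v)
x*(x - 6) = x^2 - 6*x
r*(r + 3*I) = r^2 + 3*I*r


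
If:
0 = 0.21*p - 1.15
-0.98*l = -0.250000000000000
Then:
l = 0.26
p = 5.48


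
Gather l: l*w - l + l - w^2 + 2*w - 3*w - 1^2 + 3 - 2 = l*w - w^2 - w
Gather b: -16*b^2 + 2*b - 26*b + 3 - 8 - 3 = -16*b^2 - 24*b - 8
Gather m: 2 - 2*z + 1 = 3 - 2*z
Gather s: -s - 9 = -s - 9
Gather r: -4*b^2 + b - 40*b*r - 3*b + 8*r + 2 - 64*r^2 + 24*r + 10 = -4*b^2 - 2*b - 64*r^2 + r*(32 - 40*b) + 12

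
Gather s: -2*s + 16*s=14*s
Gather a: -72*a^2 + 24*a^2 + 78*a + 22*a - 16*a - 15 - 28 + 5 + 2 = -48*a^2 + 84*a - 36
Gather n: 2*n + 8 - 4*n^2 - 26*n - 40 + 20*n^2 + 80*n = 16*n^2 + 56*n - 32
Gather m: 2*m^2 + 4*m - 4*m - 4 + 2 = 2*m^2 - 2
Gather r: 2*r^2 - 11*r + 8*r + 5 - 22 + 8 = 2*r^2 - 3*r - 9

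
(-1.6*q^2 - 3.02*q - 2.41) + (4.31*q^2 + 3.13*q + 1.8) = 2.71*q^2 + 0.11*q - 0.61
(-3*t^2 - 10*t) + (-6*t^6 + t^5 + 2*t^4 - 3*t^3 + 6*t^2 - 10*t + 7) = -6*t^6 + t^5 + 2*t^4 - 3*t^3 + 3*t^2 - 20*t + 7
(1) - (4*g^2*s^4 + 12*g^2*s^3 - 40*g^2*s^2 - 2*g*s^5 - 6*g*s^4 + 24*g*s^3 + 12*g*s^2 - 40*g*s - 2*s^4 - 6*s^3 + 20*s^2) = -4*g^2*s^4 - 12*g^2*s^3 + 40*g^2*s^2 + 2*g*s^5 + 6*g*s^4 - 24*g*s^3 - 12*g*s^2 + 40*g*s + 2*s^4 + 6*s^3 - 20*s^2 + 1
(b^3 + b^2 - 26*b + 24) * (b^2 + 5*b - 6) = b^5 + 6*b^4 - 27*b^3 - 112*b^2 + 276*b - 144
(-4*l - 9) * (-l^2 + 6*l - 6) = 4*l^3 - 15*l^2 - 30*l + 54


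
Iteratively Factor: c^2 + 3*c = (c + 3)*(c)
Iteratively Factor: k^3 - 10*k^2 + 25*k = (k - 5)*(k^2 - 5*k) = k*(k - 5)*(k - 5)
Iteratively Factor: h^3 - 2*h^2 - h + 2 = (h - 1)*(h^2 - h - 2) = (h - 1)*(h + 1)*(h - 2)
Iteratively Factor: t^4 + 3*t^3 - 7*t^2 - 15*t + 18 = (t + 3)*(t^3 - 7*t + 6) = (t + 3)^2*(t^2 - 3*t + 2) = (t - 2)*(t + 3)^2*(t - 1)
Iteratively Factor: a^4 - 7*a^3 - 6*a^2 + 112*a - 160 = (a - 4)*(a^3 - 3*a^2 - 18*a + 40) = (a - 4)*(a - 2)*(a^2 - a - 20) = (a - 5)*(a - 4)*(a - 2)*(a + 4)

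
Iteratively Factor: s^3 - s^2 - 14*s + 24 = (s + 4)*(s^2 - 5*s + 6) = (s - 3)*(s + 4)*(s - 2)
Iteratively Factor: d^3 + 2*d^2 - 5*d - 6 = (d + 3)*(d^2 - d - 2) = (d + 1)*(d + 3)*(d - 2)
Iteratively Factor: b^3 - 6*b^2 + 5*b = (b)*(b^2 - 6*b + 5) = b*(b - 1)*(b - 5)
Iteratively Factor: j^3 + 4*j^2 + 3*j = (j)*(j^2 + 4*j + 3) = j*(j + 3)*(j + 1)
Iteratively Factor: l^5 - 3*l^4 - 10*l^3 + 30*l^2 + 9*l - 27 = (l - 3)*(l^4 - 10*l^2 + 9) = (l - 3)*(l + 3)*(l^3 - 3*l^2 - l + 3) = (l - 3)*(l + 1)*(l + 3)*(l^2 - 4*l + 3) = (l - 3)*(l - 1)*(l + 1)*(l + 3)*(l - 3)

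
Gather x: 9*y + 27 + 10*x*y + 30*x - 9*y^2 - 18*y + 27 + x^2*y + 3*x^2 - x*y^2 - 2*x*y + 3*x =x^2*(y + 3) + x*(-y^2 + 8*y + 33) - 9*y^2 - 9*y + 54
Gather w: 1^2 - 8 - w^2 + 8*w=-w^2 + 8*w - 7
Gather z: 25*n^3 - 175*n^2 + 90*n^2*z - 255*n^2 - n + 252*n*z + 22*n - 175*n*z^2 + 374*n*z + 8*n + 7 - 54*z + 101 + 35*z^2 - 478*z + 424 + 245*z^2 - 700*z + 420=25*n^3 - 430*n^2 + 29*n + z^2*(280 - 175*n) + z*(90*n^2 + 626*n - 1232) + 952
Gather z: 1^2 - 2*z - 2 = -2*z - 1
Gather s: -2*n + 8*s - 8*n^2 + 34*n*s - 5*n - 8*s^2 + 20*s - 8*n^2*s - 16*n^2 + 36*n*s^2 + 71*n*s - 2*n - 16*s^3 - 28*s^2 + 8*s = -24*n^2 - 9*n - 16*s^3 + s^2*(36*n - 36) + s*(-8*n^2 + 105*n + 36)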